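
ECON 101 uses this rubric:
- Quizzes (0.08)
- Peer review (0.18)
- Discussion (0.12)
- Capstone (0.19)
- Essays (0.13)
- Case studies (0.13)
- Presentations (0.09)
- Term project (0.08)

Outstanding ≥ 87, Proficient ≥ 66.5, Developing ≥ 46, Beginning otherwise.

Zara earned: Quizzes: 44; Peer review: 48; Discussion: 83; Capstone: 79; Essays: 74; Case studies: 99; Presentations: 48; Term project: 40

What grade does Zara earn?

Proficient

Weighted total:
  Quizzes 44 × 0.08 = 3.52
  Peer review 48 × 0.18 = 8.64
  Discussion 83 × 0.12 = 9.96
  Capstone 79 × 0.19 = 15.01
  Essays 74 × 0.13 = 9.62
  Case studies 99 × 0.13 = 12.87
  Presentations 48 × 0.09 = 4.32
  Term project 40 × 0.08 = 3.2
Sum = 67.14
67.14 is ≥ 66.5 and < 87 → Proficient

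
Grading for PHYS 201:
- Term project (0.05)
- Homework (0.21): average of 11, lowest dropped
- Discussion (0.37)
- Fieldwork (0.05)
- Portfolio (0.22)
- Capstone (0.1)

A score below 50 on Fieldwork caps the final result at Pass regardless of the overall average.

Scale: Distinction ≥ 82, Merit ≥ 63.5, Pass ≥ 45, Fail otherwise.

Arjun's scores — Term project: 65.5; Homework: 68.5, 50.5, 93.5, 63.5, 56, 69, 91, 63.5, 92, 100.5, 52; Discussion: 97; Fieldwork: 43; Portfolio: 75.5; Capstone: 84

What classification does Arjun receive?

Pass

Homework: drop 50.5 → average of remaining 10 = 749.5/10 = 74.95
Fieldwork score 43 < 50: minimum not met.
Weighted total:
  Term project 65.5 × 0.05 = 3.275
  Homework 74.95 × 0.21 = 15.7395
  Discussion 97 × 0.37 = 35.89
  Fieldwork 43 × 0.05 = 2.15
  Portfolio 75.5 × 0.22 = 16.61
  Capstone 84 × 0.1 = 8.4
Sum = 82.0645
82.0645 would be Distinction; cap at Pass applies → Pass.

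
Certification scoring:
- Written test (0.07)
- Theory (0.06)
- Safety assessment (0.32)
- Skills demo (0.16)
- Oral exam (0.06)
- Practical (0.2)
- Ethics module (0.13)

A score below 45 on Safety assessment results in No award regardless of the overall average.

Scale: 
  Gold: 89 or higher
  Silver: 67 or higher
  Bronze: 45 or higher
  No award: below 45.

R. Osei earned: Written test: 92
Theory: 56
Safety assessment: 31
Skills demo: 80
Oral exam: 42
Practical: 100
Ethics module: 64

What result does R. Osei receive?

Safety assessment score 31 < 45: minimum not met.
Weighted total:
  Written test 92 × 0.07 = 6.44
  Theory 56 × 0.06 = 3.36
  Safety assessment 31 × 0.32 = 9.92
  Skills demo 80 × 0.16 = 12.8
  Oral exam 42 × 0.06 = 2.52
  Practical 100 × 0.2 = 20
  Ethics module 64 × 0.13 = 8.32
Sum = 63.36
Because the Safety assessment minimum was not met, the result is No award.

No award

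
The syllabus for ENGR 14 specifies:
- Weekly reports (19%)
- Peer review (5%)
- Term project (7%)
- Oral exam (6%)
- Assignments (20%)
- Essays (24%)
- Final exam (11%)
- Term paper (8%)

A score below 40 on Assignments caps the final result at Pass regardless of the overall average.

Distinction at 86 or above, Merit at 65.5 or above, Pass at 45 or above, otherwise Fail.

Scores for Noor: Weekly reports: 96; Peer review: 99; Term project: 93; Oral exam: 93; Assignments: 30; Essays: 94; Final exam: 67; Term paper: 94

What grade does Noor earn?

Assignments score 30 < 40: minimum not met.
Weighted total:
  Weekly reports 96 × 0.19 = 18.24
  Peer review 99 × 0.05 = 4.95
  Term project 93 × 0.07 = 6.51
  Oral exam 93 × 0.06 = 5.58
  Assignments 30 × 0.2 = 6
  Essays 94 × 0.24 = 22.56
  Final exam 67 × 0.11 = 7.37
  Term paper 94 × 0.08 = 7.52
Sum = 78.73
78.73 would be Merit; cap at Pass applies → Pass.

Pass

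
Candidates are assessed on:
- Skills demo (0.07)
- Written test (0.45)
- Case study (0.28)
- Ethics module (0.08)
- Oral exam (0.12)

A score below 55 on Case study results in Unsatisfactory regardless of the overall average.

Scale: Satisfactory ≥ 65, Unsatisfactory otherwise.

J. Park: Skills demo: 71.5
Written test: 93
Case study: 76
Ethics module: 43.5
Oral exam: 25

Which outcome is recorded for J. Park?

Satisfactory

Case study score 76 ≥ 55: minimum met.
Weighted total:
  Skills demo 71.5 × 0.07 = 5.005
  Written test 93 × 0.45 = 41.85
  Case study 76 × 0.28 = 21.28
  Ethics module 43.5 × 0.08 = 3.48
  Oral exam 25 × 0.12 = 3
Sum = 74.615
74.615 ≥ 65 → Satisfactory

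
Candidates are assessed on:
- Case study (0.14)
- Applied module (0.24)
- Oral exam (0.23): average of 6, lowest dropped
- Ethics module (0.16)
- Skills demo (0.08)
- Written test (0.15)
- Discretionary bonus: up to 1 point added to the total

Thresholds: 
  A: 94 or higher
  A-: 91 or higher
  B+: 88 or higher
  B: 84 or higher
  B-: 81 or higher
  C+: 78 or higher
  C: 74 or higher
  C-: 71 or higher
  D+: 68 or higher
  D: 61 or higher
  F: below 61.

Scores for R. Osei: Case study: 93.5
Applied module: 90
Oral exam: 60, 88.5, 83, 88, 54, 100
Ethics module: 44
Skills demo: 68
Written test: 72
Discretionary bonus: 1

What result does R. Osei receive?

C+

Oral exam: drop 54 → average of remaining 5 = 419.5/5 = 83.9
Weighted total:
  Case study 93.5 × 0.14 = 13.09
  Applied module 90 × 0.24 = 21.6
  Oral exam 83.9 × 0.23 = 19.297
  Ethics module 44 × 0.16 = 7.04
  Skills demo 68 × 0.08 = 5.44
  Written test 72 × 0.15 = 10.8
Sum = 77.267
Discretionary bonus: 77.267 + 1 = 78.267
78.267 is ≥ 78 and < 81 → C+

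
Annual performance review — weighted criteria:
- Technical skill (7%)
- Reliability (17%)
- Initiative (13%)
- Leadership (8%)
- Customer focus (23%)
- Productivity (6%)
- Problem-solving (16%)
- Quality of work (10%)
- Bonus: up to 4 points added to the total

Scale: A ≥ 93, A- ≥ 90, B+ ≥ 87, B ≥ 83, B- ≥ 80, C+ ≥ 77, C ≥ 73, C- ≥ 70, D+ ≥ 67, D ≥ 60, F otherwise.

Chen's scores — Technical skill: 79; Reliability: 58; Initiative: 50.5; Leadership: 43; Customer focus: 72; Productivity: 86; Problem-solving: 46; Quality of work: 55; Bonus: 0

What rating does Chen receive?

F

Weighted total:
  Technical skill 79 × 0.07 = 5.53
  Reliability 58 × 0.17 = 9.86
  Initiative 50.5 × 0.13 = 6.565
  Leadership 43 × 0.08 = 3.44
  Customer focus 72 × 0.23 = 16.56
  Productivity 86 × 0.06 = 5.16
  Problem-solving 46 × 0.16 = 7.36
  Quality of work 55 × 0.1 = 5.5
Sum = 59.975
Bonus: 59.975 + 0 = 59.975
59.975 < 60 → F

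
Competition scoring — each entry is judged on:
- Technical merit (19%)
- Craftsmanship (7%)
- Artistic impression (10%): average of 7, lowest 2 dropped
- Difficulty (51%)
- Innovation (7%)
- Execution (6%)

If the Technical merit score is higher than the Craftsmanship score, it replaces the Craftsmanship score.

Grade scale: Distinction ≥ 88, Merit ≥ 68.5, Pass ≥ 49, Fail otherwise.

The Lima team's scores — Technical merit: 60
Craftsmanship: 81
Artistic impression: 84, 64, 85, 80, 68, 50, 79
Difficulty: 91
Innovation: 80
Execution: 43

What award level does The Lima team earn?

Artistic impression: drop 50, 64 → average of remaining 5 = 396/5 = 79.2
Technical merit (60) ≤ Craftsmanship (81), so Craftsmanship stays at 81.
Weighted total:
  Technical merit 60 × 0.19 = 11.4
  Craftsmanship 81 × 0.07 = 5.67
  Artistic impression 79.2 × 0.1 = 7.92
  Difficulty 91 × 0.51 = 46.41
  Innovation 80 × 0.07 = 5.6
  Execution 43 × 0.06 = 2.58
Sum = 79.58
79.58 is ≥ 68.5 and < 88 → Merit

Merit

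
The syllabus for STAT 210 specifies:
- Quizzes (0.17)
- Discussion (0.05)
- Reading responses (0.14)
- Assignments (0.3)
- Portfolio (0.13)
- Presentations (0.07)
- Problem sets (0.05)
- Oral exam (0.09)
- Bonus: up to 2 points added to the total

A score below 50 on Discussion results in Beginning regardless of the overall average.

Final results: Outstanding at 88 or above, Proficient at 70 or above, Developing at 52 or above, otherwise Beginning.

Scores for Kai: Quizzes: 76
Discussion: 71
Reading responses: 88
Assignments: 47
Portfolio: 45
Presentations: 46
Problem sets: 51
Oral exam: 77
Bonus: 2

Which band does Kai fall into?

Discussion score 71 ≥ 50: minimum met.
Weighted total:
  Quizzes 76 × 0.17 = 12.92
  Discussion 71 × 0.05 = 3.55
  Reading responses 88 × 0.14 = 12.32
  Assignments 47 × 0.3 = 14.1
  Portfolio 45 × 0.13 = 5.85
  Presentations 46 × 0.07 = 3.22
  Problem sets 51 × 0.05 = 2.55
  Oral exam 77 × 0.09 = 6.93
Sum = 61.44
Bonus: 61.44 + 2 = 63.44
63.44 is ≥ 52 and < 70 → Developing

Developing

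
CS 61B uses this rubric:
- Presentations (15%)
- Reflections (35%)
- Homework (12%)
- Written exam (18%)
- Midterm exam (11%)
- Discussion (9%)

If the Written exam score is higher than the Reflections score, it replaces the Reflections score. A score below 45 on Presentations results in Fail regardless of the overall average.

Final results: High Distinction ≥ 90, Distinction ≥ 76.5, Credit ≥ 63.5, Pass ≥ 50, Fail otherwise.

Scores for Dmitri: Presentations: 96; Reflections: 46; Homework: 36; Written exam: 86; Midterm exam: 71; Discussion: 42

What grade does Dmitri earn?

Credit

Written exam (86) > Reflections (46), so Reflections counts as 86.
Presentations score 96 ≥ 45: minimum met.
Weighted total:
  Presentations 96 × 0.15 = 14.4
  Reflections 86 × 0.35 = 30.1
  Homework 36 × 0.12 = 4.32
  Written exam 86 × 0.18 = 15.48
  Midterm exam 71 × 0.11 = 7.81
  Discussion 42 × 0.09 = 3.78
Sum = 75.89
75.89 is ≥ 63.5 and < 76.5 → Credit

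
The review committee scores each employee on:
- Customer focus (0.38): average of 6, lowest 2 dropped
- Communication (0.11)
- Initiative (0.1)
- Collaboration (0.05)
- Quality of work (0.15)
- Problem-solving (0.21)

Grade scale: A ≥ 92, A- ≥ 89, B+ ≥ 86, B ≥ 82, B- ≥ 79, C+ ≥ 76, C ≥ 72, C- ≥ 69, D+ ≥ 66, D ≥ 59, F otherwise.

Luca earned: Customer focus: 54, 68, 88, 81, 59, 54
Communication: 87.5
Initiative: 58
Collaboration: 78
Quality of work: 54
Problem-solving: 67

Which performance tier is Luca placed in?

C-

Customer focus: drop 54, 54 → average of remaining 4 = 296/4 = 74
Weighted total:
  Customer focus 74 × 0.38 = 28.12
  Communication 87.5 × 0.11 = 9.625
  Initiative 58 × 0.1 = 5.8
  Collaboration 78 × 0.05 = 3.9
  Quality of work 54 × 0.15 = 8.1
  Problem-solving 67 × 0.21 = 14.07
Sum = 69.615
69.615 is ≥ 69 and < 72 → C-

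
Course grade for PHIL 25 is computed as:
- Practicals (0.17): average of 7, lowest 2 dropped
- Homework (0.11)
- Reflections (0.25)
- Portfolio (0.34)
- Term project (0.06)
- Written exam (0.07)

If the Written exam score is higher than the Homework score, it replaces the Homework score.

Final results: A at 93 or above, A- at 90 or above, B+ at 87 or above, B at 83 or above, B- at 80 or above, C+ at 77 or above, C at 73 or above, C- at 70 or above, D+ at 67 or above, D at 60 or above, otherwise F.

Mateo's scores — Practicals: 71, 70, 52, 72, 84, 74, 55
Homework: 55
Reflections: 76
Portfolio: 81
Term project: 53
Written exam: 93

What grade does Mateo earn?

Practicals: drop 52, 55 → average of remaining 5 = 371/5 = 74.2
Written exam (93) > Homework (55), so Homework counts as 93.
Weighted total:
  Practicals 74.2 × 0.17 = 12.614
  Homework 93 × 0.11 = 10.23
  Reflections 76 × 0.25 = 19
  Portfolio 81 × 0.34 = 27.54
  Term project 53 × 0.06 = 3.18
  Written exam 93 × 0.07 = 6.51
Sum = 79.074
79.074 is ≥ 77 and < 80 → C+

C+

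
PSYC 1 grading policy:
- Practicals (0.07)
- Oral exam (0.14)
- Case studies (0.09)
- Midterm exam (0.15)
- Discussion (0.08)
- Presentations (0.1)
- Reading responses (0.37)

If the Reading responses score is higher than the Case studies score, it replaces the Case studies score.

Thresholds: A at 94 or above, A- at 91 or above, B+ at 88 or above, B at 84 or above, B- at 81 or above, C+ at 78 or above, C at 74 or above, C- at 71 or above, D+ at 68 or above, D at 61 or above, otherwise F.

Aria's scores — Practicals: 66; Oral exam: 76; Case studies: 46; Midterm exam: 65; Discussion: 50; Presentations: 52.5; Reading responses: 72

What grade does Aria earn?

Reading responses (72) > Case studies (46), so Case studies counts as 72.
Weighted total:
  Practicals 66 × 0.07 = 4.62
  Oral exam 76 × 0.14 = 10.64
  Case studies 72 × 0.09 = 6.48
  Midterm exam 65 × 0.15 = 9.75
  Discussion 50 × 0.08 = 4
  Presentations 52.5 × 0.1 = 5.25
  Reading responses 72 × 0.37 = 26.64
Sum = 67.38
67.38 is ≥ 61 and < 68 → D

D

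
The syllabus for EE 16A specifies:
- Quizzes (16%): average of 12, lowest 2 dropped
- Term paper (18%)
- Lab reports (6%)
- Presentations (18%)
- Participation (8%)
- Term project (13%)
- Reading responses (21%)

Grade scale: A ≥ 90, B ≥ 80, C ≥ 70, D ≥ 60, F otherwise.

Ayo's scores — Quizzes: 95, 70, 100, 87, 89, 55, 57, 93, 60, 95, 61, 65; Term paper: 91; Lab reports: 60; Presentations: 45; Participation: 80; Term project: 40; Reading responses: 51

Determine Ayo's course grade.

Quizzes: drop 55, 57 → average of remaining 10 = 815/10 = 81.5
Weighted total:
  Quizzes 81.5 × 0.16 = 13.04
  Term paper 91 × 0.18 = 16.38
  Lab reports 60 × 0.06 = 3.6
  Presentations 45 × 0.18 = 8.1
  Participation 80 × 0.08 = 6.4
  Term project 40 × 0.13 = 5.2
  Reading responses 51 × 0.21 = 10.71
Sum = 63.43
63.43 is ≥ 60 and < 70 → D

D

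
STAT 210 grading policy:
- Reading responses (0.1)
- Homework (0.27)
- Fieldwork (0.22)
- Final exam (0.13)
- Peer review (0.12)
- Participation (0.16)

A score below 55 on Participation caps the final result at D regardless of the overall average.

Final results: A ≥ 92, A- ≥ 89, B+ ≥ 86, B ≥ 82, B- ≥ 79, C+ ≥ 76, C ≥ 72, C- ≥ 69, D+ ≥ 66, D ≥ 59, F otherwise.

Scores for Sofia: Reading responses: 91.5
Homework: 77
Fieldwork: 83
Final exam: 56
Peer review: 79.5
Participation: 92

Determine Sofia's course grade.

Participation score 92 ≥ 55: minimum met.
Weighted total:
  Reading responses 91.5 × 0.1 = 9.15
  Homework 77 × 0.27 = 20.79
  Fieldwork 83 × 0.22 = 18.26
  Final exam 56 × 0.13 = 7.28
  Peer review 79.5 × 0.12 = 9.54
  Participation 92 × 0.16 = 14.72
Sum = 79.74
79.74 is ≥ 79 and < 82 → B-

B-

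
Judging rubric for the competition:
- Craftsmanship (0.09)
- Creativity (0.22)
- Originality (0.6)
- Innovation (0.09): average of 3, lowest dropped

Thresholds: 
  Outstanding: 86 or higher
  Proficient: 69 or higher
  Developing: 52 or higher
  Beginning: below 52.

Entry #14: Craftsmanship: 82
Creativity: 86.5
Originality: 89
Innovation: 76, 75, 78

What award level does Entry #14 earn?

Outstanding

Innovation: drop 75 → average of remaining 2 = 154/2 = 77
Weighted total:
  Craftsmanship 82 × 0.09 = 7.38
  Creativity 86.5 × 0.22 = 19.03
  Originality 89 × 0.6 = 53.4
  Innovation 77 × 0.09 = 6.93
Sum = 86.74
86.74 ≥ 86 → Outstanding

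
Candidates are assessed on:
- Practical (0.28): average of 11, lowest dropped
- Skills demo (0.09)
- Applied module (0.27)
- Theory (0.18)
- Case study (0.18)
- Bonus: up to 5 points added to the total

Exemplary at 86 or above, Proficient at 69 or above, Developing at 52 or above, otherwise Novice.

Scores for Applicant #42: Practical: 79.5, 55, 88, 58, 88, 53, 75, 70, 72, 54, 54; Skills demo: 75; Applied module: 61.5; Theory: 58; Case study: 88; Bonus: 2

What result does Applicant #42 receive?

Practical: drop 53 → average of remaining 10 = 693.5/10 = 69.35
Weighted total:
  Practical 69.35 × 0.28 = 19.418
  Skills demo 75 × 0.09 = 6.75
  Applied module 61.5 × 0.27 = 16.605
  Theory 58 × 0.18 = 10.44
  Case study 88 × 0.18 = 15.84
Sum = 69.053
Bonus: 69.053 + 2 = 71.053
71.053 is ≥ 69 and < 86 → Proficient

Proficient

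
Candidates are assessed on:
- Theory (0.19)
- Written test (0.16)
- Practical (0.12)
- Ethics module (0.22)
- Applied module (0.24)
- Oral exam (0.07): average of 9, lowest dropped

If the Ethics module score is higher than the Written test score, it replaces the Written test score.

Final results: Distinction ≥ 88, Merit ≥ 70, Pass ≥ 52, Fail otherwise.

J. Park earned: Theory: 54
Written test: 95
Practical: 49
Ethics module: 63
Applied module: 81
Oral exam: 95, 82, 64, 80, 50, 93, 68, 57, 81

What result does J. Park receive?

Oral exam: drop 50 → average of remaining 8 = 620/8 = 77.5
Ethics module (63) ≤ Written test (95), so Written test stays at 95.
Weighted total:
  Theory 54 × 0.19 = 10.26
  Written test 95 × 0.16 = 15.2
  Practical 49 × 0.12 = 5.88
  Ethics module 63 × 0.22 = 13.86
  Applied module 81 × 0.24 = 19.44
  Oral exam 77.5 × 0.07 = 5.425
Sum = 70.065
70.065 is ≥ 70 and < 88 → Merit

Merit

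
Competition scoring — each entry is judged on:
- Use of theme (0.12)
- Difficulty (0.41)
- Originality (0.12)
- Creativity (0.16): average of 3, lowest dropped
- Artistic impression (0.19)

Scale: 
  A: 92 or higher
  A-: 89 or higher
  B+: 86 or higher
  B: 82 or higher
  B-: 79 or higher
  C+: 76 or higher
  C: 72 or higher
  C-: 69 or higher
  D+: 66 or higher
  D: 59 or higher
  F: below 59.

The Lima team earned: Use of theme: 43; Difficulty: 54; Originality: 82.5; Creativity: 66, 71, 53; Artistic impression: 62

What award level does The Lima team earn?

Creativity: drop 53 → average of remaining 2 = 137/2 = 68.5
Weighted total:
  Use of theme 43 × 0.12 = 5.16
  Difficulty 54 × 0.41 = 22.14
  Originality 82.5 × 0.12 = 9.9
  Creativity 68.5 × 0.16 = 10.96
  Artistic impression 62 × 0.19 = 11.78
Sum = 59.94
59.94 is ≥ 59 and < 66 → D

D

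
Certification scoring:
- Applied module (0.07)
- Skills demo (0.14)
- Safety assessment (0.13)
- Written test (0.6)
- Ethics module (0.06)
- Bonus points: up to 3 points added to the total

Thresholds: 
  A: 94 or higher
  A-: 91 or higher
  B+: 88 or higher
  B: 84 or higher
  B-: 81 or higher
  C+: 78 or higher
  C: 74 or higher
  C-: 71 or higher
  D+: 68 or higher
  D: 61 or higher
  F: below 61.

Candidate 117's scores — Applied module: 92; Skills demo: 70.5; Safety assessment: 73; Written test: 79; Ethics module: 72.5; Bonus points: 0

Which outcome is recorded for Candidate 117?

C

Weighted total:
  Applied module 92 × 0.07 = 6.44
  Skills demo 70.5 × 0.14 = 9.87
  Safety assessment 73 × 0.13 = 9.49
  Written test 79 × 0.6 = 47.4
  Ethics module 72.5 × 0.06 = 4.35
Sum = 77.55
Bonus points: 77.55 + 0 = 77.55
77.55 is ≥ 74 and < 78 → C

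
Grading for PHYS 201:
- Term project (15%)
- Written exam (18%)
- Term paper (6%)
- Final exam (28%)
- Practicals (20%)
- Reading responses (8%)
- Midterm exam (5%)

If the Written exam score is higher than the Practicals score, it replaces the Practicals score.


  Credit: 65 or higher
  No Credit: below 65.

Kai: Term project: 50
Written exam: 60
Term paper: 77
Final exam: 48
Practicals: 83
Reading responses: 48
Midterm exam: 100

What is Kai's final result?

Written exam (60) ≤ Practicals (83), so Practicals stays at 83.
Weighted total:
  Term project 50 × 0.15 = 7.5
  Written exam 60 × 0.18 = 10.8
  Term paper 77 × 0.06 = 4.62
  Final exam 48 × 0.28 = 13.44
  Practicals 83 × 0.2 = 16.6
  Reading responses 48 × 0.08 = 3.84
  Midterm exam 100 × 0.05 = 5
Sum = 61.8
61.8 < 65 → No Credit

No Credit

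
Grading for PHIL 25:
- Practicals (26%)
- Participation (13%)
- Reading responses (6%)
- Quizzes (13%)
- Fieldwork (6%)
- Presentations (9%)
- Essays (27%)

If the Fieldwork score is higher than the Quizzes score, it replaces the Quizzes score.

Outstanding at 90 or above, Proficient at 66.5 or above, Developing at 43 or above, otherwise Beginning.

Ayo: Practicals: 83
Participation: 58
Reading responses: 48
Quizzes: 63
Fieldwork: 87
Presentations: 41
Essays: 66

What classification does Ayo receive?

Proficient

Fieldwork (87) > Quizzes (63), so Quizzes counts as 87.
Weighted total:
  Practicals 83 × 0.26 = 21.58
  Participation 58 × 0.13 = 7.54
  Reading responses 48 × 0.06 = 2.88
  Quizzes 87 × 0.13 = 11.31
  Fieldwork 87 × 0.06 = 5.22
  Presentations 41 × 0.09 = 3.69
  Essays 66 × 0.27 = 17.82
Sum = 70.04
70.04 is ≥ 66.5 and < 90 → Proficient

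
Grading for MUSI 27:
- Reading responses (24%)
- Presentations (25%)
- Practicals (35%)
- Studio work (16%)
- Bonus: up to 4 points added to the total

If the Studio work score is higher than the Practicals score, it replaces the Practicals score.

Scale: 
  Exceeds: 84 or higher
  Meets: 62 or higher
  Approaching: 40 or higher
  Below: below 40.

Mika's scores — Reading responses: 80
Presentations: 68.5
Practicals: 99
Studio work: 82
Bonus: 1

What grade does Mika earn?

Studio work (82) ≤ Practicals (99), so Practicals stays at 99.
Weighted total:
  Reading responses 80 × 0.24 = 19.2
  Presentations 68.5 × 0.25 = 17.125
  Practicals 99 × 0.35 = 34.65
  Studio work 82 × 0.16 = 13.12
Sum = 84.095
Bonus: 84.095 + 1 = 85.095
85.095 ≥ 84 → Exceeds

Exceeds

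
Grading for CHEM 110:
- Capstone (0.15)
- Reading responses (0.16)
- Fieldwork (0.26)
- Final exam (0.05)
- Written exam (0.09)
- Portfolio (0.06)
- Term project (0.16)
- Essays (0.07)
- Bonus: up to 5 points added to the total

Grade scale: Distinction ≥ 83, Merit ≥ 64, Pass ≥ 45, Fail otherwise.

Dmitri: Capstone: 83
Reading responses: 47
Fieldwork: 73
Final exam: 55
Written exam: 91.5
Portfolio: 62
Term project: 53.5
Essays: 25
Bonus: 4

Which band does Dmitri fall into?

Weighted total:
  Capstone 83 × 0.15 = 12.45
  Reading responses 47 × 0.16 = 7.52
  Fieldwork 73 × 0.26 = 18.98
  Final exam 55 × 0.05 = 2.75
  Written exam 91.5 × 0.09 = 8.235
  Portfolio 62 × 0.06 = 3.72
  Term project 53.5 × 0.16 = 8.56
  Essays 25 × 0.07 = 1.75
Sum = 63.965
Bonus: 63.965 + 4 = 67.965
67.965 is ≥ 64 and < 83 → Merit

Merit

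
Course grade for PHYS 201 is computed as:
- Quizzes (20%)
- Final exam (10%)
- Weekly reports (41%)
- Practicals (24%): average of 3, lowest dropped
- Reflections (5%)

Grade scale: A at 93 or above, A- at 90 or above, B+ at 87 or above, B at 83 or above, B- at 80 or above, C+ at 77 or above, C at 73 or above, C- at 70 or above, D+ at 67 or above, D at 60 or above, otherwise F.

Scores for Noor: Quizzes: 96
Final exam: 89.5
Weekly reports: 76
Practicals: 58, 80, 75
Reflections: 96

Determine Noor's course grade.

B-

Practicals: drop 58 → average of remaining 2 = 155/2 = 77.5
Weighted total:
  Quizzes 96 × 0.2 = 19.2
  Final exam 89.5 × 0.1 = 8.95
  Weekly reports 76 × 0.41 = 31.16
  Practicals 77.5 × 0.24 = 18.6
  Reflections 96 × 0.05 = 4.8
Sum = 82.71
82.71 is ≥ 80 and < 83 → B-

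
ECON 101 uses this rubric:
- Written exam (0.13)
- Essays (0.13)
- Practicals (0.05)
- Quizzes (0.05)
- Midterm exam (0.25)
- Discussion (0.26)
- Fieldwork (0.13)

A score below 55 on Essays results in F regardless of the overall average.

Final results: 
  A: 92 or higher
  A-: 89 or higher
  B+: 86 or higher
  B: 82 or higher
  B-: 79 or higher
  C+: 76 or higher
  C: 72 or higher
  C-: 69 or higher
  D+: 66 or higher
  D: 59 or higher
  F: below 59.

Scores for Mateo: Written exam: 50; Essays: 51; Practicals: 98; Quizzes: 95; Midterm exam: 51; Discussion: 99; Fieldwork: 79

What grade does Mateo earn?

F

Essays score 51 < 55: minimum not met.
Weighted total:
  Written exam 50 × 0.13 = 6.5
  Essays 51 × 0.13 = 6.63
  Practicals 98 × 0.05 = 4.9
  Quizzes 95 × 0.05 = 4.75
  Midterm exam 51 × 0.25 = 12.75
  Discussion 99 × 0.26 = 25.74
  Fieldwork 79 × 0.13 = 10.27
Sum = 71.54
Because the Essays minimum was not met, the result is F.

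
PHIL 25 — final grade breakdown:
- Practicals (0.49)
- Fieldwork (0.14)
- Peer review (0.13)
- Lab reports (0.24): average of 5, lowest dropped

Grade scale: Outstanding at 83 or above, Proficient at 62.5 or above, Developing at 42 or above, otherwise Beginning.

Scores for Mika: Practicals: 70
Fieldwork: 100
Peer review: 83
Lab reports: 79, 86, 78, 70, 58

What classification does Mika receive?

Proficient

Lab reports: drop 58 → average of remaining 4 = 313/4 = 78.25
Weighted total:
  Practicals 70 × 0.49 = 34.3
  Fieldwork 100 × 0.14 = 14
  Peer review 83 × 0.13 = 10.79
  Lab reports 78.25 × 0.24 = 18.78
Sum = 77.87
77.87 is ≥ 62.5 and < 83 → Proficient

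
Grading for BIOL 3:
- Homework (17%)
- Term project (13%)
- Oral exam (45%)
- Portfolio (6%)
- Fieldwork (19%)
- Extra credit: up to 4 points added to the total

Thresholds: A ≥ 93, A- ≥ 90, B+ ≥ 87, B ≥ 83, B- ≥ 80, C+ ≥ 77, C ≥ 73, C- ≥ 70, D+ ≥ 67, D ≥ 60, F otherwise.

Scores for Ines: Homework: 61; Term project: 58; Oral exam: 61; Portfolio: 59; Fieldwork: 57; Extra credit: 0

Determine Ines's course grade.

Weighted total:
  Homework 61 × 0.17 = 10.37
  Term project 58 × 0.13 = 7.54
  Oral exam 61 × 0.45 = 27.45
  Portfolio 59 × 0.06 = 3.54
  Fieldwork 57 × 0.19 = 10.83
Sum = 59.73
Extra credit: 59.73 + 0 = 59.73
59.73 < 60 → F

F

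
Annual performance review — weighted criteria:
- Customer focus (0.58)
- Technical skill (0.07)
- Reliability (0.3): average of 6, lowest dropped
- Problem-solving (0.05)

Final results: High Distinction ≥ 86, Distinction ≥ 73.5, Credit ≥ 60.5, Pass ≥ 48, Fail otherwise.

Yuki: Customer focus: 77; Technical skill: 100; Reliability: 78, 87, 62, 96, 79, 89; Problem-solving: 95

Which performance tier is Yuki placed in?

Reliability: drop 62 → average of remaining 5 = 429/5 = 85.8
Weighted total:
  Customer focus 77 × 0.58 = 44.66
  Technical skill 100 × 0.07 = 7
  Reliability 85.8 × 0.3 = 25.74
  Problem-solving 95 × 0.05 = 4.75
Sum = 82.15
82.15 is ≥ 73.5 and < 86 → Distinction

Distinction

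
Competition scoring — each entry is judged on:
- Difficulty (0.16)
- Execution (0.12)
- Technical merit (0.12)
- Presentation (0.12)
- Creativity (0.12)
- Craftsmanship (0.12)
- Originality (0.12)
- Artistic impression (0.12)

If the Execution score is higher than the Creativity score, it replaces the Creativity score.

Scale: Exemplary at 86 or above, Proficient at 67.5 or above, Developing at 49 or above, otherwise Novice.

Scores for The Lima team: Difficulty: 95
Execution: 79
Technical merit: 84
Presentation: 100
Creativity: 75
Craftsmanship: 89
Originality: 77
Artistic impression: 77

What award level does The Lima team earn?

Execution (79) > Creativity (75), so Creativity counts as 79.
Weighted total:
  Difficulty 95 × 0.16 = 15.2
  Execution 79 × 0.12 = 9.48
  Technical merit 84 × 0.12 = 10.08
  Presentation 100 × 0.12 = 12
  Creativity 79 × 0.12 = 9.48
  Craftsmanship 89 × 0.12 = 10.68
  Originality 77 × 0.12 = 9.24
  Artistic impression 77 × 0.12 = 9.24
Sum = 85.4
85.4 is ≥ 67.5 and < 86 → Proficient

Proficient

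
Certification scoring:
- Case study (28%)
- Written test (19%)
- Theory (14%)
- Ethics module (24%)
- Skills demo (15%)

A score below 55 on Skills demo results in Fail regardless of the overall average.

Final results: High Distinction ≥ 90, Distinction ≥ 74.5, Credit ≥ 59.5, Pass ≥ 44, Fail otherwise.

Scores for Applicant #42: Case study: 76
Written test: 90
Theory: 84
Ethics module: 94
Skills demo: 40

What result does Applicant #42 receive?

Skills demo score 40 < 55: minimum not met.
Weighted total:
  Case study 76 × 0.28 = 21.28
  Written test 90 × 0.19 = 17.1
  Theory 84 × 0.14 = 11.76
  Ethics module 94 × 0.24 = 22.56
  Skills demo 40 × 0.15 = 6
Sum = 78.7
Because the Skills demo minimum was not met, the result is Fail.

Fail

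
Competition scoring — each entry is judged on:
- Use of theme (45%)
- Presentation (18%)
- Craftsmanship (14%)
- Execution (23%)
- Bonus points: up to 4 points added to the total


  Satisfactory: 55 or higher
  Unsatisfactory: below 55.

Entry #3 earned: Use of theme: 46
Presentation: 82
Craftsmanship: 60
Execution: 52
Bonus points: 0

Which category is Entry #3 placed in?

Weighted total:
  Use of theme 46 × 0.45 = 20.7
  Presentation 82 × 0.18 = 14.76
  Craftsmanship 60 × 0.14 = 8.4
  Execution 52 × 0.23 = 11.96
Sum = 55.82
Bonus points: 55.82 + 0 = 55.82
55.82 ≥ 55 → Satisfactory

Satisfactory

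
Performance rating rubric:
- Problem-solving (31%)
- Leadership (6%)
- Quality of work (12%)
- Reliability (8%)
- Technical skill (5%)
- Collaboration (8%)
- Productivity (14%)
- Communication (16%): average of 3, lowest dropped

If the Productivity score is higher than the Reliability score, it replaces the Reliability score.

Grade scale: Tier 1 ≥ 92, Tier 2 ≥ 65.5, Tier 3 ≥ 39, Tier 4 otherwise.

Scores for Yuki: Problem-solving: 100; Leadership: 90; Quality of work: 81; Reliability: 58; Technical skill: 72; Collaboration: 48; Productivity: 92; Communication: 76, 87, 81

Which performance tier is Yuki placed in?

Communication: drop 76 → average of remaining 2 = 168/2 = 84
Productivity (92) > Reliability (58), so Reliability counts as 92.
Weighted total:
  Problem-solving 100 × 0.31 = 31
  Leadership 90 × 0.06 = 5.4
  Quality of work 81 × 0.12 = 9.72
  Reliability 92 × 0.08 = 7.36
  Technical skill 72 × 0.05 = 3.6
  Collaboration 48 × 0.08 = 3.84
  Productivity 92 × 0.14 = 12.88
  Communication 84 × 0.16 = 13.44
Sum = 87.24
87.24 is ≥ 65.5 and < 92 → Tier 2

Tier 2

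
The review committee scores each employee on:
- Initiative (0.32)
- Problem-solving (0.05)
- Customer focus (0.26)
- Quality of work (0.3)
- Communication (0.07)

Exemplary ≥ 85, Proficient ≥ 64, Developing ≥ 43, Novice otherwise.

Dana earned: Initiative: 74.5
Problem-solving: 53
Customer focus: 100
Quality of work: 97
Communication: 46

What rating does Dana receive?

Weighted total:
  Initiative 74.5 × 0.32 = 23.84
  Problem-solving 53 × 0.05 = 2.65
  Customer focus 100 × 0.26 = 26
  Quality of work 97 × 0.3 = 29.1
  Communication 46 × 0.07 = 3.22
Sum = 84.81
84.81 is ≥ 64 and < 85 → Proficient

Proficient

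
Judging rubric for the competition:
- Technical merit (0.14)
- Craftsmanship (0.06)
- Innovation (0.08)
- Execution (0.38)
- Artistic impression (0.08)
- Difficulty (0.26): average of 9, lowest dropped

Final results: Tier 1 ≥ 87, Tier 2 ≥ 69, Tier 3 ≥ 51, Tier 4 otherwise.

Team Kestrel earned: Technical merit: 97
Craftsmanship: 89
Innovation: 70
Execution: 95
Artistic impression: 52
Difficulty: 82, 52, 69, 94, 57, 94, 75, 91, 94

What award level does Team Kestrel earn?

Tier 2

Difficulty: drop 52 → average of remaining 8 = 656/8 = 82
Weighted total:
  Technical merit 97 × 0.14 = 13.58
  Craftsmanship 89 × 0.06 = 5.34
  Innovation 70 × 0.08 = 5.6
  Execution 95 × 0.38 = 36.1
  Artistic impression 52 × 0.08 = 4.16
  Difficulty 82 × 0.26 = 21.32
Sum = 86.1
86.1 is ≥ 69 and < 87 → Tier 2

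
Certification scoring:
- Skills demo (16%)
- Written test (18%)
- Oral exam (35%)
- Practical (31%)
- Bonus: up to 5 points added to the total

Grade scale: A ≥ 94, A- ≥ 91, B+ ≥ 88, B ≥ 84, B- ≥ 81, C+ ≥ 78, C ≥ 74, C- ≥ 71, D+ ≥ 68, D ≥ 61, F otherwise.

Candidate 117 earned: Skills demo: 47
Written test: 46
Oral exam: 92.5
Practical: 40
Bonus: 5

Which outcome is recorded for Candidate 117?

Weighted total:
  Skills demo 47 × 0.16 = 7.52
  Written test 46 × 0.18 = 8.28
  Oral exam 92.5 × 0.35 = 32.375
  Practical 40 × 0.31 = 12.4
Sum = 60.575
Bonus: 60.575 + 5 = 65.575
65.575 is ≥ 61 and < 68 → D

D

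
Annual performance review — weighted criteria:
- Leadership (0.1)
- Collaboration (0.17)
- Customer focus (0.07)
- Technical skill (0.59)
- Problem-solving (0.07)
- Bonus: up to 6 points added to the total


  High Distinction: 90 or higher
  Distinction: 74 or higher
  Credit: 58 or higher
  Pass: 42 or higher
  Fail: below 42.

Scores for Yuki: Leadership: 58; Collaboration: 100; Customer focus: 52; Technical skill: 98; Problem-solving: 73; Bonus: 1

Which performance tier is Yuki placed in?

High Distinction

Weighted total:
  Leadership 58 × 0.1 = 5.8
  Collaboration 100 × 0.17 = 17
  Customer focus 52 × 0.07 = 3.64
  Technical skill 98 × 0.59 = 57.82
  Problem-solving 73 × 0.07 = 5.11
Sum = 89.37
Bonus: 89.37 + 1 = 90.37
90.37 ≥ 90 → High Distinction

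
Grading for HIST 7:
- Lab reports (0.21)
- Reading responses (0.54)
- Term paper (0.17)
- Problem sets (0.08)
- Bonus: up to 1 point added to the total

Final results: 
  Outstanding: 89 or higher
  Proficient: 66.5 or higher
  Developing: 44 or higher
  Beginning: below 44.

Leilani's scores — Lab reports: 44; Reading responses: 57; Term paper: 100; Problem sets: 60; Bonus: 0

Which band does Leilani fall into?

Developing

Weighted total:
  Lab reports 44 × 0.21 = 9.24
  Reading responses 57 × 0.54 = 30.78
  Term paper 100 × 0.17 = 17
  Problem sets 60 × 0.08 = 4.8
Sum = 61.82
Bonus: 61.82 + 0 = 61.82
61.82 is ≥ 44 and < 66.5 → Developing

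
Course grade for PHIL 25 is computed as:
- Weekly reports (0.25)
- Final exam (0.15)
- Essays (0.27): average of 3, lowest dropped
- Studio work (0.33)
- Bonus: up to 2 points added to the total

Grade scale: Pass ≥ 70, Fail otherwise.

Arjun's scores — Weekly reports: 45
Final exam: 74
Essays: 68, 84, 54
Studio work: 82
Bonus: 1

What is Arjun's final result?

Essays: drop 54 → average of remaining 2 = 152/2 = 76
Weighted total:
  Weekly reports 45 × 0.25 = 11.25
  Final exam 74 × 0.15 = 11.1
  Essays 76 × 0.27 = 20.52
  Studio work 82 × 0.33 = 27.06
Sum = 69.93
Bonus: 69.93 + 1 = 70.93
70.93 ≥ 70 → Pass

Pass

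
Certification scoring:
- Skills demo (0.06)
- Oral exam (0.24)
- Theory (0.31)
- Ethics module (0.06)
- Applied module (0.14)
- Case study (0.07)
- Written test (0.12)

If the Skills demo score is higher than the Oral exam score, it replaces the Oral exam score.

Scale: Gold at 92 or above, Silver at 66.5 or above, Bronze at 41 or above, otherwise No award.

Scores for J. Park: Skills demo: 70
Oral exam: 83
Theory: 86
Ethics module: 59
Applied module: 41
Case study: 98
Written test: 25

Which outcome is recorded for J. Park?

Silver

Skills demo (70) ≤ Oral exam (83), so Oral exam stays at 83.
Weighted total:
  Skills demo 70 × 0.06 = 4.2
  Oral exam 83 × 0.24 = 19.92
  Theory 86 × 0.31 = 26.66
  Ethics module 59 × 0.06 = 3.54
  Applied module 41 × 0.14 = 5.74
  Case study 98 × 0.07 = 6.86
  Written test 25 × 0.12 = 3
Sum = 69.92
69.92 is ≥ 66.5 and < 92 → Silver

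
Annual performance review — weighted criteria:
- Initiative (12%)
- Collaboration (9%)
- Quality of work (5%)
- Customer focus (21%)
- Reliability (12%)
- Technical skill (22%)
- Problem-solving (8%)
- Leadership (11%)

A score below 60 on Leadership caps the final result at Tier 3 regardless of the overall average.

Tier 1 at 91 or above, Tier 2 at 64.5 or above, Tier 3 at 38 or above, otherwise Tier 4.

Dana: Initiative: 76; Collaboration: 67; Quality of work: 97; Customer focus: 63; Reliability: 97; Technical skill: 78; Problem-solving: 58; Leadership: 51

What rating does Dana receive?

Tier 3

Leadership score 51 < 60: minimum not met.
Weighted total:
  Initiative 76 × 0.12 = 9.12
  Collaboration 67 × 0.09 = 6.03
  Quality of work 97 × 0.05 = 4.85
  Customer focus 63 × 0.21 = 13.23
  Reliability 97 × 0.12 = 11.64
  Technical skill 78 × 0.22 = 17.16
  Problem-solving 58 × 0.08 = 4.64
  Leadership 51 × 0.11 = 5.61
Sum = 72.28
72.28 would be Tier 2; cap at Tier 3 applies → Tier 3.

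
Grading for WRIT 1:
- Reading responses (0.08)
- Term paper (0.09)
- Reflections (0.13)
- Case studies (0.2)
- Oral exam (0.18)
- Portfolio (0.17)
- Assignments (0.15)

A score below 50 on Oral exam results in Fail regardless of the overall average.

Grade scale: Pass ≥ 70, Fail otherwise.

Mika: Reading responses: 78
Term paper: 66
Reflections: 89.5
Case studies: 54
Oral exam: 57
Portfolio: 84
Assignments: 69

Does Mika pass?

Oral exam score 57 ≥ 50: minimum met.
Weighted total:
  Reading responses 78 × 0.08 = 6.24
  Term paper 66 × 0.09 = 5.94
  Reflections 89.5 × 0.13 = 11.635
  Case studies 54 × 0.2 = 10.8
  Oral exam 57 × 0.18 = 10.26
  Portfolio 84 × 0.17 = 14.28
  Assignments 69 × 0.15 = 10.35
Sum = 69.505
69.505 < 70 → Fail

Fail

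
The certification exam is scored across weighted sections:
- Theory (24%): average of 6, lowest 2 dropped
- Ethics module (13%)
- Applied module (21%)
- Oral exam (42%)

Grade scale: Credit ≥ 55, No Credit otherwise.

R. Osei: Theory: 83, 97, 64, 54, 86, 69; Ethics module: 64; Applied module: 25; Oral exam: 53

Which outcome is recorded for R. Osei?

Theory: drop 54, 64 → average of remaining 4 = 335/4 = 83.75
Weighted total:
  Theory 83.75 × 0.24 = 20.1
  Ethics module 64 × 0.13 = 8.32
  Applied module 25 × 0.21 = 5.25
  Oral exam 53 × 0.42 = 22.26
Sum = 55.93
55.93 ≥ 55 → Credit

Credit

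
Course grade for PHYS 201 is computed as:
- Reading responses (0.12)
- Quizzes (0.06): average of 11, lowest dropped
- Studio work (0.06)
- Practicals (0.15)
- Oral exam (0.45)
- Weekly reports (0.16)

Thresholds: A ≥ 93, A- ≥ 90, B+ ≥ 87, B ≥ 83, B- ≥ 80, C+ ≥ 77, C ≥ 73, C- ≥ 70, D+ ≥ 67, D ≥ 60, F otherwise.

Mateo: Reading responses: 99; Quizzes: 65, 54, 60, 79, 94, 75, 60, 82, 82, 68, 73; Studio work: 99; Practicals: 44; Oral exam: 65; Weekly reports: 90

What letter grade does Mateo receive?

C-

Quizzes: drop 54 → average of remaining 10 = 738/10 = 73.8
Weighted total:
  Reading responses 99 × 0.12 = 11.88
  Quizzes 73.8 × 0.06 = 4.428
  Studio work 99 × 0.06 = 5.94
  Practicals 44 × 0.15 = 6.6
  Oral exam 65 × 0.45 = 29.25
  Weekly reports 90 × 0.16 = 14.4
Sum = 72.498
72.498 is ≥ 70 and < 73 → C-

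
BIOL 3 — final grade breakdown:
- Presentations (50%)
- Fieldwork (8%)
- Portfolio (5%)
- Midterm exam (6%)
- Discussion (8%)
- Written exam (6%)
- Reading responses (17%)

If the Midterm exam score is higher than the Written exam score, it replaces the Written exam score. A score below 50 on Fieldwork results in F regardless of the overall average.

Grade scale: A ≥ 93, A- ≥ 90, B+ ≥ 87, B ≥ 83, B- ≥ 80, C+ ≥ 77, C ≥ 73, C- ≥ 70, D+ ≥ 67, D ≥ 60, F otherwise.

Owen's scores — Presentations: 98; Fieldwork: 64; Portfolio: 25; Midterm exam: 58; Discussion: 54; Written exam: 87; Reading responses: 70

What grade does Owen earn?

B-

Midterm exam (58) ≤ Written exam (87), so Written exam stays at 87.
Fieldwork score 64 ≥ 50: minimum met.
Weighted total:
  Presentations 98 × 0.5 = 49
  Fieldwork 64 × 0.08 = 5.12
  Portfolio 25 × 0.05 = 1.25
  Midterm exam 58 × 0.06 = 3.48
  Discussion 54 × 0.08 = 4.32
  Written exam 87 × 0.06 = 5.22
  Reading responses 70 × 0.17 = 11.9
Sum = 80.29
80.29 is ≥ 80 and < 83 → B-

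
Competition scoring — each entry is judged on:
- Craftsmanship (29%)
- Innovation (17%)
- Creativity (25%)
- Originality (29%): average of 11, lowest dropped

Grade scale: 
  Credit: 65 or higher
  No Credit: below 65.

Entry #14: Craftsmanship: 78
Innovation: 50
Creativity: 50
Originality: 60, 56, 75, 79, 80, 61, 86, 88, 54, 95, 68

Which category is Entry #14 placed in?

Credit

Originality: drop 54 → average of remaining 10 = 748/10 = 74.8
Weighted total:
  Craftsmanship 78 × 0.29 = 22.62
  Innovation 50 × 0.17 = 8.5
  Creativity 50 × 0.25 = 12.5
  Originality 74.8 × 0.29 = 21.692
Sum = 65.312
65.312 ≥ 65 → Credit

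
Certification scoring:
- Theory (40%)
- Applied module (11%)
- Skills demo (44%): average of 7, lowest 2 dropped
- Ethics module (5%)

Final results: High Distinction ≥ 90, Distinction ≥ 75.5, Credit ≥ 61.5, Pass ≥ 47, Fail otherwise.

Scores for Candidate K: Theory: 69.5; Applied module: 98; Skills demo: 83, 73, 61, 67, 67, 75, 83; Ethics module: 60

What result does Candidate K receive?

Skills demo: drop 61, 67 → average of remaining 5 = 381/5 = 76.2
Weighted total:
  Theory 69.5 × 0.4 = 27.8
  Applied module 98 × 0.11 = 10.78
  Skills demo 76.2 × 0.44 = 33.528
  Ethics module 60 × 0.05 = 3
Sum = 75.108
75.108 is ≥ 61.5 and < 75.5 → Credit

Credit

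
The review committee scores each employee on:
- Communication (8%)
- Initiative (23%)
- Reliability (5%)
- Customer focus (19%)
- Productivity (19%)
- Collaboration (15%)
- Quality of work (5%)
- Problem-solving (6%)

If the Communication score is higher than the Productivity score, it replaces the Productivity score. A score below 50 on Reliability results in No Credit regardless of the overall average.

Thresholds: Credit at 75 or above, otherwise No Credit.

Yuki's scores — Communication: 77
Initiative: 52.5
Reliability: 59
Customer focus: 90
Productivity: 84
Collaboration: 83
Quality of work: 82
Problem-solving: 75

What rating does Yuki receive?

Credit

Communication (77) ≤ Productivity (84), so Productivity stays at 84.
Reliability score 59 ≥ 50: minimum met.
Weighted total:
  Communication 77 × 0.08 = 6.16
  Initiative 52.5 × 0.23 = 12.075
  Reliability 59 × 0.05 = 2.95
  Customer focus 90 × 0.19 = 17.1
  Productivity 84 × 0.19 = 15.96
  Collaboration 83 × 0.15 = 12.45
  Quality of work 82 × 0.05 = 4.1
  Problem-solving 75 × 0.06 = 4.5
Sum = 75.295
75.295 ≥ 75 → Credit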